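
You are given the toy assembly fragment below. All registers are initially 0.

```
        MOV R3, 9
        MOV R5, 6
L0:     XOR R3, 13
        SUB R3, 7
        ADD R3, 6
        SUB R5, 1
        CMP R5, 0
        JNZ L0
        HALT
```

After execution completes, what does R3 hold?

-11

R3=9
R5=6
R3=9^13=4
R3=4-7=-3
R3=(-3)+6=3
R5=6-1=5
CMP R5, 0  (cmp 5,0)
JNZ L0: taken
R3=3^13=14
R3=14-7=7
R3=7+6=13
R5=5-1=4
CMP R5, 0  (cmp 4,0)
JNZ L0: taken
R3=13^13=0
R3=0-7=-7
R3=(-7)+6=-1
R5=4-1=3
CMP R5, 0  (cmp 3,0)
JNZ L0: taken
R3=(-1)^13=-14
R3=(-14)-7=-21
R3=(-21)+6=-15
R5=3-1=2
CMP R5, 0  (cmp 2,0)
JNZ L0: taken
R3=(-15)^13=-4
R3=(-4)-7=-11
R3=(-11)+6=-5
R5=2-1=1
CMP R5, 0  (cmp 1,0)
JNZ L0: taken
R3=(-5)^13=-10
R3=(-10)-7=-17
R3=(-17)+6=-11
R5=1-1=0
CMP R5, 0  (cmp 0,0)
JNZ L0: not taken
halt.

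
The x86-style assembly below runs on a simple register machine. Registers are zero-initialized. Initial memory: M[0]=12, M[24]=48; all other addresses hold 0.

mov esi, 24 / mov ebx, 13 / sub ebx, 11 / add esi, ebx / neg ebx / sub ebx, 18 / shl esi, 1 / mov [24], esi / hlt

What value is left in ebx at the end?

-20

esi=24
ebx=13
ebx=13-11=2
esi=24+2=26
ebx=-(2)=-2
ebx=(-2)-18=-20
esi=26<<1=52
mov [24], esi → M[24]=52
halt.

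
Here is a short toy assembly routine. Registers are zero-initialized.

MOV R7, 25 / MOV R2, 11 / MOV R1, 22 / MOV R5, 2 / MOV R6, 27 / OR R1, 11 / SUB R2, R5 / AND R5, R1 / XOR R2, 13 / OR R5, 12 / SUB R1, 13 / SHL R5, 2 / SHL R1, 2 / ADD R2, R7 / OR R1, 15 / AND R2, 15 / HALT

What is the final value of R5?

R7=25
R2=11
R1=22
R5=2
R6=27
R1=22|11=31
R2=11-2=9
R5=2&31=2
R2=9^13=4
R5=2|12=14
R1=31-13=18
R5=14<<2=56
R1=18<<2=72
R2=4+25=29
R1=72|15=79
R2=29&15=13
halt.

56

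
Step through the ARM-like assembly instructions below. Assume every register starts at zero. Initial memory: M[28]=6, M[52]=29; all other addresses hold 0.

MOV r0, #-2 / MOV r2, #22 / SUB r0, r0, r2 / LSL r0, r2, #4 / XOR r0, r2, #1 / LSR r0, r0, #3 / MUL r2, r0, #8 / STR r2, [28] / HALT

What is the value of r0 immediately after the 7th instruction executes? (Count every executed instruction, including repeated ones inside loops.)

2

r0=-2
r2=22
r0=(-2)-22=-24
r0=22<<4=352
r0=22^1=23
r0=23>>3=2
r2=2*8=16
After step 7: r0 = 2.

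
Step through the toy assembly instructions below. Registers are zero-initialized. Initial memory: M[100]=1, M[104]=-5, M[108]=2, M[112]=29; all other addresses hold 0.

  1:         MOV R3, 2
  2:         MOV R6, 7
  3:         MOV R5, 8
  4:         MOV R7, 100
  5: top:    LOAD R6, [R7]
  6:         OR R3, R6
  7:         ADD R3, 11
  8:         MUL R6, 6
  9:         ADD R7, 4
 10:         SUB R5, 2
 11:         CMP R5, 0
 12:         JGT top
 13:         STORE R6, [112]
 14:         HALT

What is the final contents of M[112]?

174

after MOV R3, 2: R3=2
after MOV R6, 7: R6=7
after MOV R5, 8: R5=8
after MOV R7, 100: R7=100
after LOAD R6, [R7]: R6=M[100]=1
after OR R3, R6: R3=2|1=3
after ADD R3, 11: R3=3+11=14
after MUL R6, 6: R6=1*6=6
after ADD R7, 4: R7=100+4=104
after SUB R5, 2: R5=8-2=6
CMP R5, 0  (cmp 6,0)
JGT top: taken
after LOAD R6, [R7]: R6=M[104]=-5
after OR R3, R6: R3=14|(-5)=-1
after ADD R3, 11: R3=(-1)+11=10
after MUL R6, 6: R6=(-5)*6=-30
after ADD R7, 4: R7=104+4=108
after SUB R5, 2: R5=6-2=4
CMP R5, 0  (cmp 4,0)
JGT top: taken
after LOAD R6, [R7]: R6=M[108]=2
after OR R3, R6: R3=10|2=10
after ADD R3, 11: R3=10+11=21
after MUL R6, 6: R6=2*6=12
after ADD R7, 4: R7=108+4=112
after SUB R5, 2: R5=4-2=2
CMP R5, 0  (cmp 2,0)
JGT top: taken
after LOAD R6, [R7]: R6=M[112]=29
after OR R3, R6: R3=21|29=29
after ADD R3, 11: R3=29+11=40
after MUL R6, 6: R6=29*6=174
after ADD R7, 4: R7=112+4=116
after SUB R5, 2: R5=2-2=0
CMP R5, 0  (cmp 0,0)
JGT top: not taken
STORE R6, [112] → M[112]=174
halt.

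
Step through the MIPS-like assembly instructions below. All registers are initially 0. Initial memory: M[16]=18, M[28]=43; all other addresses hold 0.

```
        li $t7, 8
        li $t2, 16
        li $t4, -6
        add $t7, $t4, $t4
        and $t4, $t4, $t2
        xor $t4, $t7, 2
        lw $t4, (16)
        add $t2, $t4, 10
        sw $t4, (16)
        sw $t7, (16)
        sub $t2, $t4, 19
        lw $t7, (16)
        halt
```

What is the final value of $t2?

after li $t7, 8: $t7=8
after li $t2, 16: $t2=16
after li $t4, -6: $t4=-6
after add $t7, $t4, $t4: $t7=(-6)+(-6)=-12
after and $t4, $t4, $t2: $t4=(-6)&16=16
after xor $t4, $t7, 2: $t4=(-12)^2=-10
after lw $t4, (16): $t4=M[16]=18
after add $t2, $t4, 10: $t2=18+10=28
sw $t4, (16) → M[16]=18
sw $t7, (16) → M[16]=-12
after sub $t2, $t4, 19: $t2=18-19=-1
after lw $t7, (16): $t7=M[16]=-12
halt.

-1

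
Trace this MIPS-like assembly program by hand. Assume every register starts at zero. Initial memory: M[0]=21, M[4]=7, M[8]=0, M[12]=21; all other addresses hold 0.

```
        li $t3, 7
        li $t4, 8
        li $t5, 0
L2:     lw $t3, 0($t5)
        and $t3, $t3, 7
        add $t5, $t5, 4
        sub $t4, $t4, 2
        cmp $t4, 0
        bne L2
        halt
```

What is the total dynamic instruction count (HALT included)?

28

li $t3, 7 → $t3=7
li $t4, 8 → $t4=8
li $t5, 0 → $t5=0
lw $t3, 0($t5) → $t3=M[0]=21
and $t3, $t3, 7 → $t3=21&7=5
add $t5, $t5, 4 → $t5=0+4=4
sub $t4, $t4, 2 → $t4=8-2=6
cmp $t4, 0  (cmp 6,0)
bne L2: taken
lw $t3, 0($t5) → $t3=M[4]=7
and $t3, $t3, 7 → $t3=7&7=7
add $t5, $t5, 4 → $t5=4+4=8
sub $t4, $t4, 2 → $t4=6-2=4
cmp $t4, 0  (cmp 4,0)
bne L2: taken
lw $t3, 0($t5) → $t3=M[8]=0
and $t3, $t3, 7 → $t3=0&7=0
add $t5, $t5, 4 → $t5=8+4=12
sub $t4, $t4, 2 → $t4=4-2=2
cmp $t4, 0  (cmp 2,0)
bne L2: taken
lw $t3, 0($t5) → $t3=M[12]=21
and $t3, $t3, 7 → $t3=21&7=5
add $t5, $t5, 4 → $t5=12+4=16
sub $t4, $t4, 2 → $t4=2-2=0
cmp $t4, 0  (cmp 0,0)
bne L2: not taken
halt.
Total executed instructions: 28.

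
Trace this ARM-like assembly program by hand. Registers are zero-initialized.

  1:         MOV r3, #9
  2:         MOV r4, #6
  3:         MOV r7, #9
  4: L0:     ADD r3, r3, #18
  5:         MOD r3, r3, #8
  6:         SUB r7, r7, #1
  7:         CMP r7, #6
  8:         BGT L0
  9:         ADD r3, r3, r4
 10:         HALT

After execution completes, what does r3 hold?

r3=9
r4=6
r7=9
r3=9+18=27
r3=27%8=3
r7=9-1=8
CMP r7, #6  (cmp 8,6)
BGT L0: taken
r3=3+18=21
r3=21%8=5
r7=8-1=7
CMP r7, #6  (cmp 7,6)
BGT L0: taken
r3=5+18=23
r3=23%8=7
r7=7-1=6
CMP r7, #6  (cmp 6,6)
BGT L0: not taken
r3=7+6=13
halt.

13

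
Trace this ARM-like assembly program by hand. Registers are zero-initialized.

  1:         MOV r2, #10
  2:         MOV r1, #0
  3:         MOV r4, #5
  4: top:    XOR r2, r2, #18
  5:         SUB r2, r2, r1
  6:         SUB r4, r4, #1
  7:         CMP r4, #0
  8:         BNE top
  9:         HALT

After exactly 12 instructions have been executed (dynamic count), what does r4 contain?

3

MOV r2, #10 → r2=10
MOV r1, #0 → r1=0
MOV r4, #5 → r4=5
XOR r2, r2, #18 → r2=10^18=24
SUB r2, r2, r1 → r2=24-0=24
SUB r4, r4, #1 → r4=5-1=4
CMP r4, #0  (cmp 4,0)
BNE top: taken
XOR r2, r2, #18 → r2=24^18=10
SUB r2, r2, r1 → r2=10-0=10
SUB r4, r4, #1 → r4=4-1=3
CMP r4, #0  (cmp 3,0)
After step 12: r4 = 3.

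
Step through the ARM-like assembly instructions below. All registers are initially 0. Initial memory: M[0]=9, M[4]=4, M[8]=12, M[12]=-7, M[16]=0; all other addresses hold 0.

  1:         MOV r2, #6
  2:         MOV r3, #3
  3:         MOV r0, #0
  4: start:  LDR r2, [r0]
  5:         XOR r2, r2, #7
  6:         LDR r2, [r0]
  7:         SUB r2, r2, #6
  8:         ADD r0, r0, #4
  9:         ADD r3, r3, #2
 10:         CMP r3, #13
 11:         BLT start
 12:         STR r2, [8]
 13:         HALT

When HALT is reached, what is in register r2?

r2=6
r3=3
r0=0
r2=M[0]=9
r2=9^7=14
r2=M[0]=9
r2=9-6=3
r0=0+4=4
r3=3+2=5
CMP r3, #13  (cmp 5,13)
BLT start: taken
r2=M[4]=4
r2=4^7=3
r2=M[4]=4
r2=4-6=-2
r0=4+4=8
r3=5+2=7
CMP r3, #13  (cmp 7,13)
BLT start: taken
r2=M[8]=12
r2=12^7=11
r2=M[8]=12
r2=12-6=6
r0=8+4=12
r3=7+2=9
CMP r3, #13  (cmp 9,13)
BLT start: taken
r2=M[12]=-7
r2=(-7)^7=-2
r2=M[12]=-7
r2=(-7)-6=-13
r0=12+4=16
r3=9+2=11
CMP r3, #13  (cmp 11,13)
BLT start: taken
r2=M[16]=0
r2=0^7=7
r2=M[16]=0
r2=0-6=-6
r0=16+4=20
r3=11+2=13
CMP r3, #13  (cmp 13,13)
BLT start: not taken
STR r2, [8] → M[8]=-6
halt.

-6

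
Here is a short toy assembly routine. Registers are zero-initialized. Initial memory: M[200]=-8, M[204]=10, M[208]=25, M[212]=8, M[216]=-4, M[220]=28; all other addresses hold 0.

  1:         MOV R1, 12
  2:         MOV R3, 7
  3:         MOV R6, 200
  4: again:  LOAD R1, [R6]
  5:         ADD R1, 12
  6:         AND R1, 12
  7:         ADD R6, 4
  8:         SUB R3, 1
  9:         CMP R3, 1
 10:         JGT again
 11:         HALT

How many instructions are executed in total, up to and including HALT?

after MOV R1, 12: R1=12
after MOV R3, 7: R3=7
after MOV R6, 200: R6=200
after LOAD R1, [R6]: R1=M[200]=-8
after ADD R1, 12: R1=(-8)+12=4
after AND R1, 12: R1=4&12=4
after ADD R6, 4: R6=200+4=204
after SUB R3, 1: R3=7-1=6
CMP R3, 1  (cmp 6,1)
JGT again: taken
after LOAD R1, [R6]: R1=M[204]=10
after ADD R1, 12: R1=10+12=22
after AND R1, 12: R1=22&12=4
after ADD R6, 4: R6=204+4=208
after SUB R3, 1: R3=6-1=5
CMP R3, 1  (cmp 5,1)
JGT again: taken
after LOAD R1, [R6]: R1=M[208]=25
after ADD R1, 12: R1=25+12=37
after AND R1, 12: R1=37&12=4
after ADD R6, 4: R6=208+4=212
after SUB R3, 1: R3=5-1=4
CMP R3, 1  (cmp 4,1)
JGT again: taken
after LOAD R1, [R6]: R1=M[212]=8
after ADD R1, 12: R1=8+12=20
after AND R1, 12: R1=20&12=4
after ADD R6, 4: R6=212+4=216
after SUB R3, 1: R3=4-1=3
CMP R3, 1  (cmp 3,1)
JGT again: taken
after LOAD R1, [R6]: R1=M[216]=-4
after ADD R1, 12: R1=(-4)+12=8
after AND R1, 12: R1=8&12=8
after ADD R6, 4: R6=216+4=220
after SUB R3, 1: R3=3-1=2
CMP R3, 1  (cmp 2,1)
JGT again: taken
after LOAD R1, [R6]: R1=M[220]=28
after ADD R1, 12: R1=28+12=40
after AND R1, 12: R1=40&12=8
after ADD R6, 4: R6=220+4=224
after SUB R3, 1: R3=2-1=1
CMP R3, 1  (cmp 1,1)
JGT again: not taken
halt.
Total executed instructions: 46.

46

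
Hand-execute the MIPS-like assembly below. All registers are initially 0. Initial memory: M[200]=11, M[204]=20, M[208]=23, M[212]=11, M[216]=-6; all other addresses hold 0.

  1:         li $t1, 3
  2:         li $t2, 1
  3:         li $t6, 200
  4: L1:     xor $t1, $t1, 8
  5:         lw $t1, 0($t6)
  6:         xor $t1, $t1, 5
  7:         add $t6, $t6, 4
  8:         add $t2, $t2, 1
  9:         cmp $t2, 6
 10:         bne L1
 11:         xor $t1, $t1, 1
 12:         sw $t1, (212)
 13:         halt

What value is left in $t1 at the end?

-2

after li $t1, 3: $t1=3
after li $t2, 1: $t2=1
after li $t6, 200: $t6=200
after xor $t1, $t1, 8: $t1=3^8=11
after lw $t1, 0($t6): $t1=M[200]=11
after xor $t1, $t1, 5: $t1=11^5=14
after add $t6, $t6, 4: $t6=200+4=204
after add $t2, $t2, 1: $t2=1+1=2
cmp $t2, 6  (cmp 2,6)
bne L1: taken
after xor $t1, $t1, 8: $t1=14^8=6
after lw $t1, 0($t6): $t1=M[204]=20
after xor $t1, $t1, 5: $t1=20^5=17
after add $t6, $t6, 4: $t6=204+4=208
after add $t2, $t2, 1: $t2=2+1=3
cmp $t2, 6  (cmp 3,6)
bne L1: taken
after xor $t1, $t1, 8: $t1=17^8=25
after lw $t1, 0($t6): $t1=M[208]=23
after xor $t1, $t1, 5: $t1=23^5=18
after add $t6, $t6, 4: $t6=208+4=212
after add $t2, $t2, 1: $t2=3+1=4
cmp $t2, 6  (cmp 4,6)
bne L1: taken
after xor $t1, $t1, 8: $t1=18^8=26
after lw $t1, 0($t6): $t1=M[212]=11
after xor $t1, $t1, 5: $t1=11^5=14
after add $t6, $t6, 4: $t6=212+4=216
after add $t2, $t2, 1: $t2=4+1=5
cmp $t2, 6  (cmp 5,6)
bne L1: taken
after xor $t1, $t1, 8: $t1=14^8=6
after lw $t1, 0($t6): $t1=M[216]=-6
after xor $t1, $t1, 5: $t1=(-6)^5=-1
after add $t6, $t6, 4: $t6=216+4=220
after add $t2, $t2, 1: $t2=5+1=6
cmp $t2, 6  (cmp 6,6)
bne L1: not taken
after xor $t1, $t1, 1: $t1=(-1)^1=-2
sw $t1, (212) → M[212]=-2
halt.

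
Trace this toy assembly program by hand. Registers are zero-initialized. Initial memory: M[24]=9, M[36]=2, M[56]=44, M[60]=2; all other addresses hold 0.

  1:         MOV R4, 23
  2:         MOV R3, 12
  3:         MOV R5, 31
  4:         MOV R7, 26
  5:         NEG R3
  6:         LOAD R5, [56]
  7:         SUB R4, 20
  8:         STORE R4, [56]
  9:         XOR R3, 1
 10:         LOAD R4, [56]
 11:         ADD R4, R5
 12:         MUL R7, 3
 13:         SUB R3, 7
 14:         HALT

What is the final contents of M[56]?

R4=23
R3=12
R5=31
R7=26
R3=-(12)=-12
R5=M[56]=44
R4=23-20=3
STORE R4, [56] → M[56]=3
R3=(-12)^1=-11
R4=M[56]=3
R4=3+44=47
R7=26*3=78
R3=(-11)-7=-18
halt.

3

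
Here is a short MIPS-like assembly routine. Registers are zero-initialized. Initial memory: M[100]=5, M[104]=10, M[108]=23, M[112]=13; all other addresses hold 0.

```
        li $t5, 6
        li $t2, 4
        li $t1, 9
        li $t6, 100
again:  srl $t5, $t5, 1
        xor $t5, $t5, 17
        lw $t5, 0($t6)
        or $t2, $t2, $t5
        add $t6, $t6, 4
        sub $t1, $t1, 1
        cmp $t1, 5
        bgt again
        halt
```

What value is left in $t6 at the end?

116

after li $t5, 6: $t5=6
after li $t2, 4: $t2=4
after li $t1, 9: $t1=9
after li $t6, 100: $t6=100
after srl $t5, $t5, 1: $t5=6>>1=3
after xor $t5, $t5, 17: $t5=3^17=18
after lw $t5, 0($t6): $t5=M[100]=5
after or $t2, $t2, $t5: $t2=4|5=5
after add $t6, $t6, 4: $t6=100+4=104
after sub $t1, $t1, 1: $t1=9-1=8
cmp $t1, 5  (cmp 8,5)
bgt again: taken
after srl $t5, $t5, 1: $t5=5>>1=2
after xor $t5, $t5, 17: $t5=2^17=19
after lw $t5, 0($t6): $t5=M[104]=10
after or $t2, $t2, $t5: $t2=5|10=15
after add $t6, $t6, 4: $t6=104+4=108
after sub $t1, $t1, 1: $t1=8-1=7
cmp $t1, 5  (cmp 7,5)
bgt again: taken
after srl $t5, $t5, 1: $t5=10>>1=5
after xor $t5, $t5, 17: $t5=5^17=20
after lw $t5, 0($t6): $t5=M[108]=23
after or $t2, $t2, $t5: $t2=15|23=31
after add $t6, $t6, 4: $t6=108+4=112
after sub $t1, $t1, 1: $t1=7-1=6
cmp $t1, 5  (cmp 6,5)
bgt again: taken
after srl $t5, $t5, 1: $t5=23>>1=11
after xor $t5, $t5, 17: $t5=11^17=26
after lw $t5, 0($t6): $t5=M[112]=13
after or $t2, $t2, $t5: $t2=31|13=31
after add $t6, $t6, 4: $t6=112+4=116
after sub $t1, $t1, 1: $t1=6-1=5
cmp $t1, 5  (cmp 5,5)
bgt again: not taken
halt.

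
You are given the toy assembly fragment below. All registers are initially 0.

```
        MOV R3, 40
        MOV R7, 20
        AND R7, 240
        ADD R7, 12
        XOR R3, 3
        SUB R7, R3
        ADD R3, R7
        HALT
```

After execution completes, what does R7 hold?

after MOV R3, 40: R3=40
after MOV R7, 20: R7=20
after AND R7, 240: R7=20&240=16
after ADD R7, 12: R7=16+12=28
after XOR R3, 3: R3=40^3=43
after SUB R7, R3: R7=28-43=-15
after ADD R3, R7: R3=43+(-15)=28
halt.

-15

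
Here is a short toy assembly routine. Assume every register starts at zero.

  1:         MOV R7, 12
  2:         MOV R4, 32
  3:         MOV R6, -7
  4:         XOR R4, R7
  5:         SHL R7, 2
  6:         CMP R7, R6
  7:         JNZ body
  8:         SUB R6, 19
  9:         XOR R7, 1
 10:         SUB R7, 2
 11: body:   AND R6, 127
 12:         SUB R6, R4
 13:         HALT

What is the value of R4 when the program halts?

R7=12
R4=32
R6=-7
R4=32^12=44
R7=12<<2=48
CMP R7, R6  (cmp 48,-7)
JNZ body: taken
R6=(-7)&127=121
R6=121-44=77
halt.

44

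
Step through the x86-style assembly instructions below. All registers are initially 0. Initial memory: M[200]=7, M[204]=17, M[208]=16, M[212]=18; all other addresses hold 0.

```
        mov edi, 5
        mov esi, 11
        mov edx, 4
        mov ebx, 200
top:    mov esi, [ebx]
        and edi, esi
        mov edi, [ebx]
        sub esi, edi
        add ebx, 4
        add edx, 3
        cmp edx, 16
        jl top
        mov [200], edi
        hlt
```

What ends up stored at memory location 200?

mov edi, 5 → edi=5
mov esi, 11 → esi=11
mov edx, 4 → edx=4
mov ebx, 200 → ebx=200
mov esi, [ebx] → esi=M[200]=7
and edi, esi → edi=5&7=5
mov edi, [ebx] → edi=M[200]=7
sub esi, edi → esi=7-7=0
add ebx, 4 → ebx=200+4=204
add edx, 3 → edx=4+3=7
cmp edx, 16  (cmp 7,16)
jl top: taken
mov esi, [ebx] → esi=M[204]=17
and edi, esi → edi=7&17=1
mov edi, [ebx] → edi=M[204]=17
sub esi, edi → esi=17-17=0
add ebx, 4 → ebx=204+4=208
add edx, 3 → edx=7+3=10
cmp edx, 16  (cmp 10,16)
jl top: taken
mov esi, [ebx] → esi=M[208]=16
and edi, esi → edi=17&16=16
mov edi, [ebx] → edi=M[208]=16
sub esi, edi → esi=16-16=0
add ebx, 4 → ebx=208+4=212
add edx, 3 → edx=10+3=13
cmp edx, 16  (cmp 13,16)
jl top: taken
mov esi, [ebx] → esi=M[212]=18
and edi, esi → edi=16&18=16
mov edi, [ebx] → edi=M[212]=18
sub esi, edi → esi=18-18=0
add ebx, 4 → ebx=212+4=216
add edx, 3 → edx=13+3=16
cmp edx, 16  (cmp 16,16)
jl top: not taken
mov [200], edi → M[200]=18
halt.

18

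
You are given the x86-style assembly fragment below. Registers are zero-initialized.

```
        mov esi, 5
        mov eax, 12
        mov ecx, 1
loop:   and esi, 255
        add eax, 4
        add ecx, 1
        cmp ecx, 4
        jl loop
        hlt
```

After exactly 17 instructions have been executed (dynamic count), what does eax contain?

24

after mov esi, 5: esi=5
after mov eax, 12: eax=12
after mov ecx, 1: ecx=1
after and esi, 255: esi=5&255=5
after add eax, 4: eax=12+4=16
after add ecx, 1: ecx=1+1=2
cmp ecx, 4  (cmp 2,4)
jl loop: taken
after and esi, 255: esi=5&255=5
after add eax, 4: eax=16+4=20
after add ecx, 1: ecx=2+1=3
cmp ecx, 4  (cmp 3,4)
jl loop: taken
after and esi, 255: esi=5&255=5
after add eax, 4: eax=20+4=24
after add ecx, 1: ecx=3+1=4
cmp ecx, 4  (cmp 4,4)
After step 17: eax = 24.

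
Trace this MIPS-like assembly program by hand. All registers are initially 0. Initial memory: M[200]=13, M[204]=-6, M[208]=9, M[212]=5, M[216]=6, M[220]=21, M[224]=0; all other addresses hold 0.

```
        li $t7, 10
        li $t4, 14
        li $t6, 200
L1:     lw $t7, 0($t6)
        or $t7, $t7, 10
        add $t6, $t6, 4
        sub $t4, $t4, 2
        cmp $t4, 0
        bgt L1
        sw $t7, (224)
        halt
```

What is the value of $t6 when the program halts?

228

$t7=10
$t4=14
$t6=200
$t7=M[200]=13
$t7=13|10=15
$t6=200+4=204
$t4=14-2=12
cmp $t4, 0  (cmp 12,0)
bgt L1: taken
$t7=M[204]=-6
$t7=(-6)|10=-6
$t6=204+4=208
$t4=12-2=10
cmp $t4, 0  (cmp 10,0)
bgt L1: taken
$t7=M[208]=9
$t7=9|10=11
$t6=208+4=212
$t4=10-2=8
cmp $t4, 0  (cmp 8,0)
bgt L1: taken
$t7=M[212]=5
$t7=5|10=15
$t6=212+4=216
$t4=8-2=6
cmp $t4, 0  (cmp 6,0)
bgt L1: taken
$t7=M[216]=6
$t7=6|10=14
$t6=216+4=220
$t4=6-2=4
cmp $t4, 0  (cmp 4,0)
bgt L1: taken
$t7=M[220]=21
$t7=21|10=31
$t6=220+4=224
$t4=4-2=2
cmp $t4, 0  (cmp 2,0)
bgt L1: taken
$t7=M[224]=0
$t7=0|10=10
$t6=224+4=228
$t4=2-2=0
cmp $t4, 0  (cmp 0,0)
bgt L1: not taken
sw $t7, (224) → M[224]=10
halt.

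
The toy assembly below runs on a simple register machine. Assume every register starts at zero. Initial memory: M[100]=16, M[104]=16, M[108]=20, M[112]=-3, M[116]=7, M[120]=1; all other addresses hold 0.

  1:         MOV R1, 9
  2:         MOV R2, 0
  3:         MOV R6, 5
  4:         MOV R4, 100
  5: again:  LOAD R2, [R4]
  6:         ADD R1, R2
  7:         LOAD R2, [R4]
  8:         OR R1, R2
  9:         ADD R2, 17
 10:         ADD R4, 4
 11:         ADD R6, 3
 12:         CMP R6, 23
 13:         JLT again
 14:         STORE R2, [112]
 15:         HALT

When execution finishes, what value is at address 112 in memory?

18

R1=9
R2=0
R6=5
R4=100
R2=M[100]=16
R1=9+16=25
R2=M[100]=16
R1=25|16=25
R2=16+17=33
R4=100+4=104
R6=5+3=8
CMP R6, 23  (cmp 8,23)
JLT again: taken
R2=M[104]=16
R1=25+16=41
R2=M[104]=16
R1=41|16=57
R2=16+17=33
R4=104+4=108
R6=8+3=11
CMP R6, 23  (cmp 11,23)
JLT again: taken
R2=M[108]=20
R1=57+20=77
R2=M[108]=20
R1=77|20=93
R2=20+17=37
R4=108+4=112
R6=11+3=14
CMP R6, 23  (cmp 14,23)
JLT again: taken
R2=M[112]=-3
R1=93+(-3)=90
R2=M[112]=-3
R1=90|(-3)=-1
R2=(-3)+17=14
R4=112+4=116
R6=14+3=17
CMP R6, 23  (cmp 17,23)
JLT again: taken
R2=M[116]=7
R1=(-1)+7=6
R2=M[116]=7
R1=6|7=7
R2=7+17=24
R4=116+4=120
R6=17+3=20
CMP R6, 23  (cmp 20,23)
JLT again: taken
R2=M[120]=1
R1=7+1=8
R2=M[120]=1
R1=8|1=9
R2=1+17=18
R4=120+4=124
R6=20+3=23
CMP R6, 23  (cmp 23,23)
JLT again: not taken
STORE R2, [112] → M[112]=18
halt.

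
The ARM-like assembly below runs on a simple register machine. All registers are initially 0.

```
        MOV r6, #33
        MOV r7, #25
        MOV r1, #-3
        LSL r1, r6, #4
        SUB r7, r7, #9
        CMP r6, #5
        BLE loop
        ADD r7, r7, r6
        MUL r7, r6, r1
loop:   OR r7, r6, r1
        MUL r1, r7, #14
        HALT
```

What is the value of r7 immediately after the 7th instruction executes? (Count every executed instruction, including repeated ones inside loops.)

r6=33
r7=25
r1=-3
r1=33<<4=528
r7=25-9=16
CMP r6, #5  (cmp 33,5)
BLE loop: not taken
After step 7: r7 = 16.

16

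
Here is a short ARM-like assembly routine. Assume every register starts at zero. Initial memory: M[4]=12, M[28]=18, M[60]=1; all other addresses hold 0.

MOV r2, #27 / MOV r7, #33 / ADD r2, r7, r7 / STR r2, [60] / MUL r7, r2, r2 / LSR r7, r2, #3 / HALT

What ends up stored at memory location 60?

after MOV r2, #27: r2=27
after MOV r7, #33: r7=33
after ADD r2, r7, r7: r2=33+33=66
STR r2, [60] → M[60]=66
after MUL r7, r2, r2: r7=66*66=4356
after LSR r7, r2, #3: r7=66>>3=8
halt.

66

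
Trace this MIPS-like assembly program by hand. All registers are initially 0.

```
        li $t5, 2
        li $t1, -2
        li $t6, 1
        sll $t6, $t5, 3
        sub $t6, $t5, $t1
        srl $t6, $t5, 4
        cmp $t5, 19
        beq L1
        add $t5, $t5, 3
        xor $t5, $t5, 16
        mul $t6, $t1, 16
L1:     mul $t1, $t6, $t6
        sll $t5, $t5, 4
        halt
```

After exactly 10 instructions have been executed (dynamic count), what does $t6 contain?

0

li $t5, 2 → $t5=2
li $t1, -2 → $t1=-2
li $t6, 1 → $t6=1
sll $t6, $t5, 3 → $t6=2<<3=16
sub $t6, $t5, $t1 → $t6=2-(-2)=4
srl $t6, $t5, 4 → $t6=2>>4=0
cmp $t5, 19  (cmp 2,19)
beq L1: not taken
add $t5, $t5, 3 → $t5=2+3=5
xor $t5, $t5, 16 → $t5=5^16=21
After step 10: $t6 = 0.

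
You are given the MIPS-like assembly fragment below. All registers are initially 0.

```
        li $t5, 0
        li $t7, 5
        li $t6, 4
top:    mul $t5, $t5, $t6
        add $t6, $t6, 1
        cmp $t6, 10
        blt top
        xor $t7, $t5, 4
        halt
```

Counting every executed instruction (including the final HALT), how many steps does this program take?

29

after li $t5, 0: $t5=0
after li $t7, 5: $t7=5
after li $t6, 4: $t6=4
after mul $t5, $t5, $t6: $t5=0*4=0
after add $t6, $t6, 1: $t6=4+1=5
cmp $t6, 10  (cmp 5,10)
blt top: taken
after mul $t5, $t5, $t6: $t5=0*5=0
after add $t6, $t6, 1: $t6=5+1=6
cmp $t6, 10  (cmp 6,10)
blt top: taken
after mul $t5, $t5, $t6: $t5=0*6=0
after add $t6, $t6, 1: $t6=6+1=7
cmp $t6, 10  (cmp 7,10)
blt top: taken
after mul $t5, $t5, $t6: $t5=0*7=0
after add $t6, $t6, 1: $t6=7+1=8
cmp $t6, 10  (cmp 8,10)
blt top: taken
after mul $t5, $t5, $t6: $t5=0*8=0
after add $t6, $t6, 1: $t6=8+1=9
cmp $t6, 10  (cmp 9,10)
blt top: taken
after mul $t5, $t5, $t6: $t5=0*9=0
after add $t6, $t6, 1: $t6=9+1=10
cmp $t6, 10  (cmp 10,10)
blt top: not taken
after xor $t7, $t5, 4: $t7=0^4=4
halt.
Total executed instructions: 29.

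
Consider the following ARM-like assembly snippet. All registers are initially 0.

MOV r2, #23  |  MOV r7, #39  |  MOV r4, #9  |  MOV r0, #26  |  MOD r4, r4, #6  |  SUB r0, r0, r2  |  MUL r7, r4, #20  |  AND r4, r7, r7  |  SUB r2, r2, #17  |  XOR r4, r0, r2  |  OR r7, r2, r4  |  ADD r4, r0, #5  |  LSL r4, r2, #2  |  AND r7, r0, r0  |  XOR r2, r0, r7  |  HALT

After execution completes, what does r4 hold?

24

r2=23
r7=39
r4=9
r0=26
r4=9%6=3
r0=26-23=3
r7=3*20=60
r4=60&60=60
r2=23-17=6
r4=3^6=5
r7=6|5=7
r4=3+5=8
r4=6<<2=24
r7=3&3=3
r2=3^3=0
halt.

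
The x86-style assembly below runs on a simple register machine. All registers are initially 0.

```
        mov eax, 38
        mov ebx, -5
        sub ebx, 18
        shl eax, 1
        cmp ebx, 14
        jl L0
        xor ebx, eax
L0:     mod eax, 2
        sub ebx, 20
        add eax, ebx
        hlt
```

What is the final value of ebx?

-43

after mov eax, 38: eax=38
after mov ebx, -5: ebx=-5
after sub ebx, 18: ebx=(-5)-18=-23
after shl eax, 1: eax=38<<1=76
cmp ebx, 14  (cmp -23,14)
jl L0: taken
after mod eax, 2: eax=76%2=0
after sub ebx, 20: ebx=(-23)-20=-43
after add eax, ebx: eax=0+(-43)=-43
halt.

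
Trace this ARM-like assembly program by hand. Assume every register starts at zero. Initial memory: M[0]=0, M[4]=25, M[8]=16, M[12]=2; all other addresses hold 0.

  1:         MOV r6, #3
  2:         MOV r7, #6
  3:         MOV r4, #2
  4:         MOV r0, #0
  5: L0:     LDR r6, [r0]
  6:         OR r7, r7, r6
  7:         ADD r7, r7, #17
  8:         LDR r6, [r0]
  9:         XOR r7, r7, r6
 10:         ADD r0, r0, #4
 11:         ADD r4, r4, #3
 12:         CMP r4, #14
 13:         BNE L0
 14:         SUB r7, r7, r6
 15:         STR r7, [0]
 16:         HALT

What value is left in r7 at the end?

103

r6=3
r7=6
r4=2
r0=0
r6=M[0]=0
r7=6|0=6
r7=6+17=23
r6=M[0]=0
r7=23^0=23
r0=0+4=4
r4=2+3=5
CMP r4, #14  (cmp 5,14)
BNE L0: taken
r6=M[4]=25
r7=23|25=31
r7=31+17=48
r6=M[4]=25
r7=48^25=41
r0=4+4=8
r4=5+3=8
CMP r4, #14  (cmp 8,14)
BNE L0: taken
r6=M[8]=16
r7=41|16=57
r7=57+17=74
r6=M[8]=16
r7=74^16=90
r0=8+4=12
r4=8+3=11
CMP r4, #14  (cmp 11,14)
BNE L0: taken
r6=M[12]=2
r7=90|2=90
r7=90+17=107
r6=M[12]=2
r7=107^2=105
r0=12+4=16
r4=11+3=14
CMP r4, #14  (cmp 14,14)
BNE L0: not taken
r7=105-2=103
STR r7, [0] → M[0]=103
halt.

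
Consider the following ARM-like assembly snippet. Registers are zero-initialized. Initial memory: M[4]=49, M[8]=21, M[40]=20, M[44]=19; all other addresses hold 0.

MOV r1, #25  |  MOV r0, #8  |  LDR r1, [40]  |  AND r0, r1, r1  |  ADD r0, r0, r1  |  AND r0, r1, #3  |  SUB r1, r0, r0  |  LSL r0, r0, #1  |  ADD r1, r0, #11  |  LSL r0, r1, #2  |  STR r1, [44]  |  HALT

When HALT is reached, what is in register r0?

after MOV r1, #25: r1=25
after MOV r0, #8: r0=8
after LDR r1, [40]: r1=M[40]=20
after AND r0, r1, r1: r0=20&20=20
after ADD r0, r0, r1: r0=20+20=40
after AND r0, r1, #3: r0=20&3=0
after SUB r1, r0, r0: r1=0-0=0
after LSL r0, r0, #1: r0=0<<1=0
after ADD r1, r0, #11: r1=0+11=11
after LSL r0, r1, #2: r0=11<<2=44
STR r1, [44] → M[44]=11
halt.

44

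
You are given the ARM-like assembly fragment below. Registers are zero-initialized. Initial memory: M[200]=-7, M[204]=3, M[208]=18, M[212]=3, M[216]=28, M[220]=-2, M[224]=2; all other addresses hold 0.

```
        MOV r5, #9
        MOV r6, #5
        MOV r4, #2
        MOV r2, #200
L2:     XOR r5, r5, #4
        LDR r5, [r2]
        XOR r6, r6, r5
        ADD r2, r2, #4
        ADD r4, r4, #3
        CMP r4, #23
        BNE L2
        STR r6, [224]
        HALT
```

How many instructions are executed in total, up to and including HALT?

55

after MOV r5, #9: r5=9
after MOV r6, #5: r6=5
after MOV r4, #2: r4=2
after MOV r2, #200: r2=200
after XOR r5, r5, #4: r5=9^4=13
after LDR r5, [r2]: r5=M[200]=-7
after XOR r6, r6, r5: r6=5^(-7)=-4
after ADD r2, r2, #4: r2=200+4=204
after ADD r4, r4, #3: r4=2+3=5
CMP r4, #23  (cmp 5,23)
BNE L2: taken
after XOR r5, r5, #4: r5=(-7)^4=-3
after LDR r5, [r2]: r5=M[204]=3
after XOR r6, r6, r5: r6=(-4)^3=-1
after ADD r2, r2, #4: r2=204+4=208
after ADD r4, r4, #3: r4=5+3=8
CMP r4, #23  (cmp 8,23)
BNE L2: taken
after XOR r5, r5, #4: r5=3^4=7
after LDR r5, [r2]: r5=M[208]=18
after XOR r6, r6, r5: r6=(-1)^18=-19
after ADD r2, r2, #4: r2=208+4=212
after ADD r4, r4, #3: r4=8+3=11
CMP r4, #23  (cmp 11,23)
BNE L2: taken
after XOR r5, r5, #4: r5=18^4=22
after LDR r5, [r2]: r5=M[212]=3
after XOR r6, r6, r5: r6=(-19)^3=-18
after ADD r2, r2, #4: r2=212+4=216
after ADD r4, r4, #3: r4=11+3=14
CMP r4, #23  (cmp 14,23)
BNE L2: taken
after XOR r5, r5, #4: r5=3^4=7
after LDR r5, [r2]: r5=M[216]=28
after XOR r6, r6, r5: r6=(-18)^28=-14
after ADD r2, r2, #4: r2=216+4=220
after ADD r4, r4, #3: r4=14+3=17
CMP r4, #23  (cmp 17,23)
BNE L2: taken
after XOR r5, r5, #4: r5=28^4=24
after LDR r5, [r2]: r5=M[220]=-2
after XOR r6, r6, r5: r6=(-14)^(-2)=12
after ADD r2, r2, #4: r2=220+4=224
after ADD r4, r4, #3: r4=17+3=20
CMP r4, #23  (cmp 20,23)
BNE L2: taken
after XOR r5, r5, #4: r5=(-2)^4=-6
after LDR r5, [r2]: r5=M[224]=2
after XOR r6, r6, r5: r6=12^2=14
after ADD r2, r2, #4: r2=224+4=228
after ADD r4, r4, #3: r4=20+3=23
CMP r4, #23  (cmp 23,23)
BNE L2: not taken
STR r6, [224] → M[224]=14
halt.
Total executed instructions: 55.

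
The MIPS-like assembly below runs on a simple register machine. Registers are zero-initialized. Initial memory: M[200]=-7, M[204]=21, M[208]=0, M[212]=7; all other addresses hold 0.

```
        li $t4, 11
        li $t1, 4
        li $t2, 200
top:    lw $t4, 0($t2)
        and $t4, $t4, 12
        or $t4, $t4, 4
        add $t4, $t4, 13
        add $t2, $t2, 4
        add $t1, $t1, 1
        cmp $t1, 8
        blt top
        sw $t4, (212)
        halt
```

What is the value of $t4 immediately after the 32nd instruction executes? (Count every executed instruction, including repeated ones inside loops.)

after li $t4, 11: $t4=11
after li $t1, 4: $t1=4
after li $t2, 200: $t2=200
after lw $t4, 0($t2): $t4=M[200]=-7
after and $t4, $t4, 12: $t4=(-7)&12=8
after or $t4, $t4, 4: $t4=8|4=12
after add $t4, $t4, 13: $t4=12+13=25
after add $t2, $t2, 4: $t2=200+4=204
after add $t1, $t1, 1: $t1=4+1=5
cmp $t1, 8  (cmp 5,8)
blt top: taken
after lw $t4, 0($t2): $t4=M[204]=21
after and $t4, $t4, 12: $t4=21&12=4
after or $t4, $t4, 4: $t4=4|4=4
after add $t4, $t4, 13: $t4=4+13=17
after add $t2, $t2, 4: $t2=204+4=208
after add $t1, $t1, 1: $t1=5+1=6
cmp $t1, 8  (cmp 6,8)
blt top: taken
after lw $t4, 0($t2): $t4=M[208]=0
after and $t4, $t4, 12: $t4=0&12=0
after or $t4, $t4, 4: $t4=0|4=4
after add $t4, $t4, 13: $t4=4+13=17
after add $t2, $t2, 4: $t2=208+4=212
after add $t1, $t1, 1: $t1=6+1=7
cmp $t1, 8  (cmp 7,8)
blt top: taken
after lw $t4, 0($t2): $t4=M[212]=7
after and $t4, $t4, 12: $t4=7&12=4
after or $t4, $t4, 4: $t4=4|4=4
after add $t4, $t4, 13: $t4=4+13=17
after add $t2, $t2, 4: $t2=212+4=216
After step 32: $t4 = 17.

17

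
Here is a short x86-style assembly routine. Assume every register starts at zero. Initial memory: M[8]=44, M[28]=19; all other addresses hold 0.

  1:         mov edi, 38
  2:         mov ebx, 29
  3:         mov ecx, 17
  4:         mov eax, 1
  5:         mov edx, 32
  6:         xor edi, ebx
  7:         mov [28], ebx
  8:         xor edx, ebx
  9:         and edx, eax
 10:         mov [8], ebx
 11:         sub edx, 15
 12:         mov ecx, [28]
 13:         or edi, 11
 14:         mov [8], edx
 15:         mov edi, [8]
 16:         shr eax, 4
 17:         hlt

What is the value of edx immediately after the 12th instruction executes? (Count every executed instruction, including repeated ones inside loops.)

-14

edi=38
ebx=29
ecx=17
eax=1
edx=32
edi=38^29=59
mov [28], ebx → M[28]=29
edx=32^29=61
edx=61&1=1
mov [8], ebx → M[8]=29
edx=1-15=-14
ecx=M[28]=29
After step 12: edx = -14.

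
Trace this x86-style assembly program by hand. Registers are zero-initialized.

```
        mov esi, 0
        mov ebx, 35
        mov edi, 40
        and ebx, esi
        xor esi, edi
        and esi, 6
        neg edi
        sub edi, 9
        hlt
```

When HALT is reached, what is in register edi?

esi=0
ebx=35
edi=40
ebx=35&0=0
esi=0^40=40
esi=40&6=0
edi=-(40)=-40
edi=(-40)-9=-49
halt.

-49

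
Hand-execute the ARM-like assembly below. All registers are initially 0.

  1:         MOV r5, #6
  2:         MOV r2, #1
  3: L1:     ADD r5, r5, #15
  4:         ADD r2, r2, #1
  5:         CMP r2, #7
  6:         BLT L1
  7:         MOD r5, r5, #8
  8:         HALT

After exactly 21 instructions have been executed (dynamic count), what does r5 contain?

MOV r5, #6 → r5=6
MOV r2, #1 → r2=1
ADD r5, r5, #15 → r5=6+15=21
ADD r2, r2, #1 → r2=1+1=2
CMP r2, #7  (cmp 2,7)
BLT L1: taken
ADD r5, r5, #15 → r5=21+15=36
ADD r2, r2, #1 → r2=2+1=3
CMP r2, #7  (cmp 3,7)
BLT L1: taken
ADD r5, r5, #15 → r5=36+15=51
ADD r2, r2, #1 → r2=3+1=4
CMP r2, #7  (cmp 4,7)
BLT L1: taken
ADD r5, r5, #15 → r5=51+15=66
ADD r2, r2, #1 → r2=4+1=5
CMP r2, #7  (cmp 5,7)
BLT L1: taken
ADD r5, r5, #15 → r5=66+15=81
ADD r2, r2, #1 → r2=5+1=6
CMP r2, #7  (cmp 6,7)
After step 21: r5 = 81.

81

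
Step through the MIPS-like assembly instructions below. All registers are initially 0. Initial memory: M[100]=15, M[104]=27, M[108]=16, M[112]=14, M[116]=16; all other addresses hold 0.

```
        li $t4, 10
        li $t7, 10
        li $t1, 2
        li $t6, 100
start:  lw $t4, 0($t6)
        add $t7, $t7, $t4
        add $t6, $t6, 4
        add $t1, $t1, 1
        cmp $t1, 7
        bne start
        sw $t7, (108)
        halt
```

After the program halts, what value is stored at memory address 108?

98

li $t4, 10 → $t4=10
li $t7, 10 → $t7=10
li $t1, 2 → $t1=2
li $t6, 100 → $t6=100
lw $t4, 0($t6) → $t4=M[100]=15
add $t7, $t7, $t4 → $t7=10+15=25
add $t6, $t6, 4 → $t6=100+4=104
add $t1, $t1, 1 → $t1=2+1=3
cmp $t1, 7  (cmp 3,7)
bne start: taken
lw $t4, 0($t6) → $t4=M[104]=27
add $t7, $t7, $t4 → $t7=25+27=52
add $t6, $t6, 4 → $t6=104+4=108
add $t1, $t1, 1 → $t1=3+1=4
cmp $t1, 7  (cmp 4,7)
bne start: taken
lw $t4, 0($t6) → $t4=M[108]=16
add $t7, $t7, $t4 → $t7=52+16=68
add $t6, $t6, 4 → $t6=108+4=112
add $t1, $t1, 1 → $t1=4+1=5
cmp $t1, 7  (cmp 5,7)
bne start: taken
lw $t4, 0($t6) → $t4=M[112]=14
add $t7, $t7, $t4 → $t7=68+14=82
add $t6, $t6, 4 → $t6=112+4=116
add $t1, $t1, 1 → $t1=5+1=6
cmp $t1, 7  (cmp 6,7)
bne start: taken
lw $t4, 0($t6) → $t4=M[116]=16
add $t7, $t7, $t4 → $t7=82+16=98
add $t6, $t6, 4 → $t6=116+4=120
add $t1, $t1, 1 → $t1=6+1=7
cmp $t1, 7  (cmp 7,7)
bne start: not taken
sw $t7, (108) → M[108]=98
halt.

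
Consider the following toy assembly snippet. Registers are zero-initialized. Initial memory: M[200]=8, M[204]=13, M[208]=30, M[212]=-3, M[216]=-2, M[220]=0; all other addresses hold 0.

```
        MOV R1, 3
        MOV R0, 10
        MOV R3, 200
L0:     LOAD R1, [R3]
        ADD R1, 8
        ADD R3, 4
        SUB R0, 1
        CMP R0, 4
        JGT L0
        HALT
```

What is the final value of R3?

R1=3
R0=10
R3=200
R1=M[200]=8
R1=8+8=16
R3=200+4=204
R0=10-1=9
CMP R0, 4  (cmp 9,4)
JGT L0: taken
R1=M[204]=13
R1=13+8=21
R3=204+4=208
R0=9-1=8
CMP R0, 4  (cmp 8,4)
JGT L0: taken
R1=M[208]=30
R1=30+8=38
R3=208+4=212
R0=8-1=7
CMP R0, 4  (cmp 7,4)
JGT L0: taken
R1=M[212]=-3
R1=(-3)+8=5
R3=212+4=216
R0=7-1=6
CMP R0, 4  (cmp 6,4)
JGT L0: taken
R1=M[216]=-2
R1=(-2)+8=6
R3=216+4=220
R0=6-1=5
CMP R0, 4  (cmp 5,4)
JGT L0: taken
R1=M[220]=0
R1=0+8=8
R3=220+4=224
R0=5-1=4
CMP R0, 4  (cmp 4,4)
JGT L0: not taken
halt.

224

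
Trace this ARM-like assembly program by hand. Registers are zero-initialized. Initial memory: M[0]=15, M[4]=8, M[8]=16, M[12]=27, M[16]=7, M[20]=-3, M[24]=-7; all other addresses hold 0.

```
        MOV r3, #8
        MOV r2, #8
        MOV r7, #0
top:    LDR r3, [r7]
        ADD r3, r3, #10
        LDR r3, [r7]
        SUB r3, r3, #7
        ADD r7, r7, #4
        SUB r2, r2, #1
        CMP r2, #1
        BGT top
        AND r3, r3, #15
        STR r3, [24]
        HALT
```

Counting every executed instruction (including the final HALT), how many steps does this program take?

r3=8
r2=8
r7=0
r3=M[0]=15
r3=15+10=25
r3=M[0]=15
r3=15-7=8
r7=0+4=4
r2=8-1=7
CMP r2, #1  (cmp 7,1)
BGT top: taken
r3=M[4]=8
r3=8+10=18
r3=M[4]=8
r3=8-7=1
r7=4+4=8
r2=7-1=6
CMP r2, #1  (cmp 6,1)
BGT top: taken
r3=M[8]=16
r3=16+10=26
r3=M[8]=16
r3=16-7=9
r7=8+4=12
r2=6-1=5
CMP r2, #1  (cmp 5,1)
BGT top: taken
r3=M[12]=27
r3=27+10=37
r3=M[12]=27
r3=27-7=20
r7=12+4=16
r2=5-1=4
CMP r2, #1  (cmp 4,1)
BGT top: taken
r3=M[16]=7
r3=7+10=17
r3=M[16]=7
r3=7-7=0
r7=16+4=20
r2=4-1=3
CMP r2, #1  (cmp 3,1)
BGT top: taken
r3=M[20]=-3
r3=(-3)+10=7
r3=M[20]=-3
r3=(-3)-7=-10
r7=20+4=24
r2=3-1=2
CMP r2, #1  (cmp 2,1)
BGT top: taken
r3=M[24]=-7
r3=(-7)+10=3
r3=M[24]=-7
r3=(-7)-7=-14
r7=24+4=28
r2=2-1=1
CMP r2, #1  (cmp 1,1)
BGT top: not taken
r3=(-14)&15=2
STR r3, [24] → M[24]=2
halt.
Total executed instructions: 62.

62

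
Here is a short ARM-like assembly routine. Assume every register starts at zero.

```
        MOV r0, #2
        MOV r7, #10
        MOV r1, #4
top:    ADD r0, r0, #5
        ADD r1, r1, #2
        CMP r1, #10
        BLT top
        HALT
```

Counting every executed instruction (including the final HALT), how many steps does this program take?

r0=2
r7=10
r1=4
r0=2+5=7
r1=4+2=6
CMP r1, #10  (cmp 6,10)
BLT top: taken
r0=7+5=12
r1=6+2=8
CMP r1, #10  (cmp 8,10)
BLT top: taken
r0=12+5=17
r1=8+2=10
CMP r1, #10  (cmp 10,10)
BLT top: not taken
halt.
Total executed instructions: 16.

16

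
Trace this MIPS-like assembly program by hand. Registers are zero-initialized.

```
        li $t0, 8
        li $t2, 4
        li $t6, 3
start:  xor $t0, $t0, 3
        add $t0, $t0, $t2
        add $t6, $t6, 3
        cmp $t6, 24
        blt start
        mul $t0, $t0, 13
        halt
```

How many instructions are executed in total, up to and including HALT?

$t0=8
$t2=4
$t6=3
$t0=8^3=11
$t0=11+4=15
$t6=3+3=6
cmp $t6, 24  (cmp 6,24)
blt start: taken
$t0=15^3=12
$t0=12+4=16
$t6=6+3=9
cmp $t6, 24  (cmp 9,24)
blt start: taken
$t0=16^3=19
$t0=19+4=23
$t6=9+3=12
cmp $t6, 24  (cmp 12,24)
blt start: taken
$t0=23^3=20
$t0=20+4=24
$t6=12+3=15
cmp $t6, 24  (cmp 15,24)
blt start: taken
$t0=24^3=27
$t0=27+4=31
$t6=15+3=18
cmp $t6, 24  (cmp 18,24)
blt start: taken
$t0=31^3=28
$t0=28+4=32
$t6=18+3=21
cmp $t6, 24  (cmp 21,24)
blt start: taken
$t0=32^3=35
$t0=35+4=39
$t6=21+3=24
cmp $t6, 24  (cmp 24,24)
blt start: not taken
$t0=39*13=507
halt.
Total executed instructions: 40.

40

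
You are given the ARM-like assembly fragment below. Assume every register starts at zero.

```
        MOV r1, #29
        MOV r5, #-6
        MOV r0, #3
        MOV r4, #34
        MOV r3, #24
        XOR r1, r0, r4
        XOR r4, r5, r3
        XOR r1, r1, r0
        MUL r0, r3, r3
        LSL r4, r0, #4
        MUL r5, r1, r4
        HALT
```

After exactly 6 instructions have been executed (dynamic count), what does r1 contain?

after MOV r1, #29: r1=29
after MOV r5, #-6: r5=-6
after MOV r0, #3: r0=3
after MOV r4, #34: r4=34
after MOV r3, #24: r3=24
after XOR r1, r0, r4: r1=3^34=33
After step 6: r1 = 33.

33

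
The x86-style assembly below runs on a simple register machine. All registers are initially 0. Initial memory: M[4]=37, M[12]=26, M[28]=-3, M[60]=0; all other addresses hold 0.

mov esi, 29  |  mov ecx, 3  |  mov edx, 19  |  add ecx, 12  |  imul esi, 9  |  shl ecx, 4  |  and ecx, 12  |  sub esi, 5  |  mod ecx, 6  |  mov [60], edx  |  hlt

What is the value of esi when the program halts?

256

mov esi, 29 → esi=29
mov ecx, 3 → ecx=3
mov edx, 19 → edx=19
add ecx, 12 → ecx=3+12=15
imul esi, 9 → esi=29*9=261
shl ecx, 4 → ecx=15<<4=240
and ecx, 12 → ecx=240&12=0
sub esi, 5 → esi=261-5=256
mod ecx, 6 → ecx=0%6=0
mov [60], edx → M[60]=19
halt.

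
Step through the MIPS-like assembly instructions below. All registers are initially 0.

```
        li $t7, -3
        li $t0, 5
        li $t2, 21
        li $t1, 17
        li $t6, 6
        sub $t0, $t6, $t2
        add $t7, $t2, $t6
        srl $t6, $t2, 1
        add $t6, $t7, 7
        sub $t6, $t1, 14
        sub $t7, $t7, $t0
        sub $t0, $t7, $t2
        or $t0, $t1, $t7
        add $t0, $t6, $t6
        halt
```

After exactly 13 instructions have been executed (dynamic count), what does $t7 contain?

42

after li $t7, -3: $t7=-3
after li $t0, 5: $t0=5
after li $t2, 21: $t2=21
after li $t1, 17: $t1=17
after li $t6, 6: $t6=6
after sub $t0, $t6, $t2: $t0=6-21=-15
after add $t7, $t2, $t6: $t7=21+6=27
after srl $t6, $t2, 1: $t6=21>>1=10
after add $t6, $t7, 7: $t6=27+7=34
after sub $t6, $t1, 14: $t6=17-14=3
after sub $t7, $t7, $t0: $t7=27-(-15)=42
after sub $t0, $t7, $t2: $t0=42-21=21
after or $t0, $t1, $t7: $t0=17|42=59
After step 13: $t7 = 42.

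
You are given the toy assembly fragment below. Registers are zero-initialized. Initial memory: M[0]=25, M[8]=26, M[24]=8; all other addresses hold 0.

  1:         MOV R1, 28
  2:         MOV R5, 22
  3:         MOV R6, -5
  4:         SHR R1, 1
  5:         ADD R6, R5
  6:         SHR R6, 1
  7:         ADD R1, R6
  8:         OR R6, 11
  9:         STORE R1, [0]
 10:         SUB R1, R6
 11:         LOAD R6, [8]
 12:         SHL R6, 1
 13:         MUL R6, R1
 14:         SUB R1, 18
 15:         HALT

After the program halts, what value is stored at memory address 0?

after MOV R1, 28: R1=28
after MOV R5, 22: R5=22
after MOV R6, -5: R6=-5
after SHR R1, 1: R1=28>>1=14
after ADD R6, R5: R6=(-5)+22=17
after SHR R6, 1: R6=17>>1=8
after ADD R1, R6: R1=14+8=22
after OR R6, 11: R6=8|11=11
STORE R1, [0] → M[0]=22
after SUB R1, R6: R1=22-11=11
after LOAD R6, [8]: R6=M[8]=26
after SHL R6, 1: R6=26<<1=52
after MUL R6, R1: R6=52*11=572
after SUB R1, 18: R1=11-18=-7
halt.

22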